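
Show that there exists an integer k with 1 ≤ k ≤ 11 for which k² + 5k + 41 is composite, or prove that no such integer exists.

k = 5

At k = 5: 5² + 5·5 + 41 = 91 = 7·13, which is composite.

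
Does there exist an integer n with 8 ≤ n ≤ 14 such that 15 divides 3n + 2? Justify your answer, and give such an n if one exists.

The values of 3n + 2 for n = 8, 9, …, 14 are 26, 29, 32, 35, 38, 41, 44; reduced mod 15 these are 11, 14, 2, 5, 8, 11, 14.
None is 0, so 15 never divides 3n + 2 on this range.

No, no such integer n in that range exists.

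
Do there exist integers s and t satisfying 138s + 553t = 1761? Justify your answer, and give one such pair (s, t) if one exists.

s = 145, t = -33

138 and 553 are coprime, so 138s + 553t ranges over all of ℤ.
Dividing repeatedly: 553 = 4·138 + 1, 138 = 138·1 + 0.
Unwinding: 1 = 553 − 4·138, i.e. 138·(-4) + 553·1 = 1.
Multiplying through by 1761: s = (-4)·1761 = -7044, t = 1·1761 = 1761 is a solution.
The general solution is s = -7044 + 553k, t = 1761 − 138k; taking k = 13 gives the smaller pair s = 145, t = -33.
Check: 138·145 + 553·(-33) = 20010 − 18249 = 1761. ✓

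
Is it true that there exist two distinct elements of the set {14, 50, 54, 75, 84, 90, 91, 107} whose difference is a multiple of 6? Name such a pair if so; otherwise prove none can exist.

The pair (14, 50) works.

Reduce each element mod 6: 14↦2, 50↦2, 54↦0, 75↦3, 84↦0, 90↦0, 91↦1, 107↦5. The residue 2 repeats (at 14 and 50), and 50 − 14 = 36 = 6·6.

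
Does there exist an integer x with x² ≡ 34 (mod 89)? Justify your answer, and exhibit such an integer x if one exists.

x = 37 works: 37² = 1369, and 1369 − 34 = 1335 = 15·89.

x = 37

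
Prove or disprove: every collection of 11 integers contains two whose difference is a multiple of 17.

Consider the 11 integers 60, 61, …, 70. They lie in distinct residue classes modulo 17, since 11 ≤ 17.
No two share a residue, so no pair has difference divisible by 17; the claim fails for this set.

No, the set {60, 61, 62, 63, 64, 65, 66, 67, 68, 69, 70} is a counterexample.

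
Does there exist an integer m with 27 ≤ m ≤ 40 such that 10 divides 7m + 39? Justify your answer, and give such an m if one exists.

m = 33

For m = 27, 28, …, 32 the values 228, 235, 242, 249, 256, 263 are not multiples of 10. Try m = 33: 7·33 + 39 = 270 = 27·10, which is divisible by 10.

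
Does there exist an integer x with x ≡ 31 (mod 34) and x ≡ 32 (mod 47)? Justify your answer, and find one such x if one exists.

Since 34 and 47 share no common factor, CRT says the pair of congruences has a solution (unique mod 1598).
Write x = 31 + 34t and require 31 + 34t ≡ 32 (mod 47), i.e. 34t ≡ 1 (mod 47).
To invert 34 modulo 47: 47 = 1·34 + 13, 34 = 2·13 + 8, 13 = 1·8 + 5, 8 = 1·5 + 3, 5 = 1·3 + 2, 3 = 1·2 + 1, 2 = 2·1 + 0, and unwinding, 1 = 3 − 1·2 = 3 − (5 − 1·3) = −5 + 2·3 = −5 + 2·(8 − 1·5) = 2·8 − 3·5 = 2·8 − 3·(13 − 1·8) = −3·13 + 5·8 = −3·13 + 5·(34 − 2·13) = 5·34 − 13·13 = 5·34 − 13·(47 − 1·34) = −13·47 + 18·34. Thus 34⁻¹ ≡ 18 (mod 47).
Multiplying by 18: t ≡ 18·1 = 18 (mod 47).
Taking t = 18 gives x = 31 + 34·18 = 643.
Indeed 643 ≡ 31 (mod 34) and 643 ≡ 32 (mod 47).

x = 643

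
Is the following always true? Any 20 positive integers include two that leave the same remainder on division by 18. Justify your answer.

There are exactly 18 possible remainders on division by 18.
Since 20 > 18, two of the 20 integers must share a residue class by the pigeonhole principle; call them a and b.
That is, a and b leave the same remainder on division by 18, as claimed.

Yes, this is always true.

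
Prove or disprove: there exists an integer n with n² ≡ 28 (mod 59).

n = 38

Take n = 38. Then 38² = 1444 = 24·59 + 28, so 38² ≡ 28 (mod 59).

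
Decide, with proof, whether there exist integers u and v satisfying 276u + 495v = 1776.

u = 71, v = -36

Since gcd(276, 495) = 3 and 1776 = 3·592, Bézout's identity guarantees a solution.
Dividing through by 3 reduces the equation to 92u + 165v = 592.
Dividing repeatedly: 165 = 1·92 + 73, 92 = 1·73 + 19, 73 = 3·19 + 16, 19 = 1·16 + 3, 16 = 5·3 + 1, 3 = 3·1 + 0.
Unwinding: 1 = 16 − 5·3 = 16 − 5·(19 − 1·16) = −5·19 + 6·16 = −5·19 + 6·(73 − 3·19) = 6·73 − 23·19 = 6·73 − 23·(92 − 1·73) = −23·92 + 29·73 = −23·92 + 29·(165 − 1·92) = 29·165 − 52·92, i.e. 92·(-52) + 165·29 = 1.
Multiplying through by 592: u = (-52)·592 = -30784, v = 29·592 = 17168 is a solution.
Shifting by a multiple of (165, −92) keeps it a solution: u = -30784 + 187·165 = 71, v = 17168 − 187·92 = -36.
Check: 276·71 + 495·(-36) = 19596 − 17820 = 1776. ✓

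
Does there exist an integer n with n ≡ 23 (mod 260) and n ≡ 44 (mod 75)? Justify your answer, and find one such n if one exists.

There is no such integer.

Both moduli are multiples of 5 = gcd(260, 75), so any solution would satisfy n ≡ 23 and n ≡ 44 modulo 5 simultaneously.
These are incompatible: 23 − 44 = -21 is not divisible by 5.
Therefore no such n exists.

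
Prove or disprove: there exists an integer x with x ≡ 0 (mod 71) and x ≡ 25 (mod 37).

x = 284

Since 71 and 37 share no common factor, CRT says the pair of congruences has a solution (unique mod 2627).
Any solution of the first congruence is x = 0 + 71t; substituting into the second, 71t ≡ 25 − 0 ≡ 25 (mod 37).
71 ≡ 34 (mod 37), so this reads 34t ≡ 25 (mod 37). To invert 34 modulo 37: 37 = 1·34 + 3, 34 = 11·3 + 1, 3 = 3·1 + 0, and unwinding, 1 = 34 − 11·3 = 34 − 11·(37 − 1·34) = −11·37 + 12·34. Thus 34⁻¹ ≡ 12 (mod 37).
Multiplying by 12: t ≡ 12·25 = 300 ≡ 4 (mod 37).
Taking t = 4 gives x = 0 + 71·4 = 284.
Check: 284 mod 71 = 0, 284 mod 37 = 25. ✓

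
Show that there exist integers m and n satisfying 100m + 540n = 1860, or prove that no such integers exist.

m = 24, n = -1

Every value of 100m + 540n is a multiple of gcd(100, 540) = 20; since 20 ∣ 1860, solutions exist.
Dividing through by 20 reduces the equation to 5m + 27n = 93.
Dividing repeatedly: 27 = 5·5 + 2, 5 = 2·2 + 1, 2 = 2·1 + 0.
Unwinding: 1 = 5 − 2·2 = 5 − 2·(27 − 5·5) = −2·27 + 11·5, i.e. 5·11 + 27·(-2) = 1.
Scaling by 93 gives the particular solution (m, n) = (1023, -186).
The general solution is m = 1023 + 27k, n = -186 − 5k; taking k = -37 gives the smaller pair m = 24, n = -1.
Indeed 100·24 + 540·(-1) = 2400 − 540 = 1860.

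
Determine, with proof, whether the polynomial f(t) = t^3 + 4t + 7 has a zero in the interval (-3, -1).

f(-3) = -32 and f(-1) = 2, which have opposite signs.
Since f is a polynomial it is continuous on [-3, -1].
By the Intermediate Value Theorem f must vanish at some point of (-3, -1).

Yes, f has a root in the interval.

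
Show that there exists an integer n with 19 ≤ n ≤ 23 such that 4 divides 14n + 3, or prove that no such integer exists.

For n = 19, 20, …, 23 the values of 14n + 3 modulo 4 are 1, 3, 1, 3, 1 respectively.
None is 0, so 4 never divides 14n + 3 on this range.

No such integer n in that range exists.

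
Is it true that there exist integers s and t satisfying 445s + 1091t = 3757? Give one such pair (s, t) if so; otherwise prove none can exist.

s = 310, t = -123

Since gcd(445, 1091) = 1, every integer is an integer combination of 445 and 1091.
Dividing repeatedly: 1091 = 2·445 + 201, 445 = 2·201 + 43, 201 = 4·43 + 29, 43 = 1·29 + 14, 29 = 2·14 + 1, 14 = 14·1 + 0.
Unwinding: 1 = 29 − 2·14 = 29 − 2·(43 − 1·29) = −2·43 + 3·29 = −2·43 + 3·(201 − 4·43) = 3·201 − 14·43 = 3·201 − 14·(445 − 2·201) = −14·445 + 31·201 = −14·445 + 31·(1091 − 2·445) = 31·1091 − 76·445, i.e. 445·(-76) + 1091·31 = 1.
Times 3757: 445·(-285532) + 1091·116467 = 3757, so (-285532, 116467) solves it.
Adding 262·1091 to s and subtracting 262·445 from t gives the tidier solution (310, -123).
Check: 445·310 + 1091·(-123) = 137950 − 134193 = 3757. ✓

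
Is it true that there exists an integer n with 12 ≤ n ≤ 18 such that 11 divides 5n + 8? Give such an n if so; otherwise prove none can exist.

Scanning upward from n = 12 gives 68, 73, 78, 83, none divisible by 11. At n = 16 we get 5·16 + 8 = 88, and 88 = 11·8.

n = 16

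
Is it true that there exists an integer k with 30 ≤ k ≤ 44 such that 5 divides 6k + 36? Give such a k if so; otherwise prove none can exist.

k = 34

Scanning upward from k = 30 gives 216, 222, 228, 234, none divisible by 5. k = 34 works, since 6·34 + 36 = 240 = 48·5.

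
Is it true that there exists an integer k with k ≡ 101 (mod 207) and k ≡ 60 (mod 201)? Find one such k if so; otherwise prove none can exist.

No such integer exists.

Both moduli are multiples of 3 = gcd(207, 201), so any solution would satisfy k ≡ 101 and k ≡ 60 modulo 3 simultaneously.
But 101 mod 3 = 2 while 60 mod 3 = 0, a contradiction.
Hence the system has no solution.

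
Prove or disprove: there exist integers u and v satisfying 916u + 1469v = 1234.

Since gcd(916, 1469) = 1, every integer is an integer combination of 916 and 1469.
Dividing repeatedly: 1469 = 1·916 + 553, 916 = 1·553 + 363, 553 = 1·363 + 190, 363 = 1·190 + 173, 190 = 1·173 + 17, 173 = 10·17 + 3, 17 = 5·3 + 2, 3 = 1·2 + 1, 2 = 2·1 + 0.
Unwinding: 1 = 3 − 1·2 = 3 − (17 − 5·3) = −17 + 6·3 = −17 + 6·(173 − 10·17) = 6·173 − 61·17 = 6·173 − 61·(190 − 1·173) = −61·190 + 67·173 = −61·190 + 67·(363 − 1·190) = 67·363 − 128·190 = 67·363 − 128·(553 − 1·363) = −128·553 + 195·363 = −128·553 + 195·(916 − 1·553) = 195·916 − 323·553 = 195·916 − 323·(1469 − 1·916) = −323·1469 + 518·916, i.e. 916·518 + 1469·(-323) = 1.
Multiplying through by 1234: u = 518·1234 = 639212, v = (-323)·1234 = -398582 is a solution.
Shifting by a multiple of (1469, −916) keeps it a solution: u = 639212 − 435·1469 = 197, v = -398582 + 435·916 = -122.
Indeed 916·197 + 1469·(-122) = 180452 − 179218 = 1234.

u = 197, v = -122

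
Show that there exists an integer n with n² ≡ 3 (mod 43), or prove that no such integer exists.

No, no such integer exists.

43 is prime, so by Euler's criterion 3 is a square mod 43 iff 3^((43−1)/2) = 3^21 ≡ 1 (mod 43).
Repeated squaring mod 43: 3^2 = 9 ≡ 9; 3^4 ≡ 9² = 81 ≡ 38; 3^8 ≡ 38² = 1444 ≡ 25; 3^16 ≡ 25² = 625 ≡ 23.
Since 21 = 16 + 4 + 1, 3^21 ≡ 23 · 38 · 3; multiplying out mod 43: 23·38 = 874 ≡ 14, then 14·3 = 42 ≡ 42. Thus 3^21 ≡ 42 ≡ −1 (mod 43).
By Euler's criterion 3 is a quadratic non-residue mod 43: no n satisfies n² ≡ 3 (mod 43).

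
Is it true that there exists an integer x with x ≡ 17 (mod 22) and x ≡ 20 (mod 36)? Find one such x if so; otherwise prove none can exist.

gcd(22, 36) = 2. If x ≡ 17 (mod 22) and x ≡ 20 (mod 36), then x ≡ 17 (mod 2) and x ≡ 20 (mod 2).
But 17 mod 2 = 1 while 20 mod 2 = 0, a contradiction.
Therefore no such x exists.

There is no such integer.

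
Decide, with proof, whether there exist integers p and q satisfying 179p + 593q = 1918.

179 and 593 are coprime, so 179p + 593q ranges over all of ℤ.
Dividing repeatedly: 593 = 3·179 + 56, 179 = 3·56 + 11, 56 = 5·11 + 1, 11 = 11·1 + 0.
Back-substituting, 1 = 56 − 5·11 = 56 − 5·(179 − 3·56) = −5·179 + 16·56 = −5·179 + 16·(593 − 3·179) = 16·593 − 53·179; that is, 179·(-53) + 593·16 = 1.
Scaling by 1918 gives the particular solution (p, q) = (-101654, 30688).
Adding 172·593 to p and subtracting 172·179 from q gives the tidier solution (342, -100).
Check: 179·342 + 593·(-100) = 61218 − 59300 = 1918. ✓

p = 342, q = -100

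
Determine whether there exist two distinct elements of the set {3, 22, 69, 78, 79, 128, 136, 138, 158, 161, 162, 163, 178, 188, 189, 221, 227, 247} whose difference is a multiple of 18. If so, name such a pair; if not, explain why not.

Reduce each element modulo 18: 3↦3, 22↦4, 69↦15, 78↦6, 79↦7, 128↦2, 136↦10, 138↦12, 158↦14, 161↦17, 162↦0, 163↦1, 178↦16, 188↦8, 189↦9, 221↦5, 227↦11, 247↦13.
These 18 residues are pairwise different, hence no difference of two elements is divisible by 18.

No such pair exists.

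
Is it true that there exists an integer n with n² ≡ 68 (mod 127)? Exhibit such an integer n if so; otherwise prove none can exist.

n = 24

Take n = 24. Then 24² = 576 = 4·127 + 68, so 24² ≡ 68 (mod 127).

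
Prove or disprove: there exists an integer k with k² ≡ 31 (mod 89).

No such integer exists.

89 is prime, so by Euler's criterion 31 is a square mod 89 iff 31^((89−1)/2) = 31^44 ≡ 1 (mod 89).
Repeated squaring mod 89: 31^2 = 961 ≡ 71; 31^4 ≡ 71² = 5041 ≡ 57; 31^8 ≡ 57² = 3249 ≡ 45; 31^16 ≡ 45² = 2025 ≡ 67; 31^32 ≡ 67² = 4489 ≡ 39.
Since 44 = 32 + 8 + 4, 31^44 ≡ 39 · 45 · 57; multiplying out mod 89: 39·45 = 1755 ≡ 64, then 64·57 = 3648 ≡ 88. Thus 31^44 ≡ 88 ≡ −1 (mod 89).
By Euler's criterion 31 is a quadratic non-residue mod 89: no k satisfies k² ≡ 31 (mod 89).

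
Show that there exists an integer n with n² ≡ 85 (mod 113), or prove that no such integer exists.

n = 56 works: 56² = 3136, and 3136 − 85 = 3051 = 27·113.

n = 56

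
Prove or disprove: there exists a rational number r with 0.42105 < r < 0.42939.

r = 3/7

Scale by 7: the interval becomes (2.94735, 3.00573), which contains the integer 3.
Hence 3/7 is a rational number with 0.42105 < 3/7 < 0.42939.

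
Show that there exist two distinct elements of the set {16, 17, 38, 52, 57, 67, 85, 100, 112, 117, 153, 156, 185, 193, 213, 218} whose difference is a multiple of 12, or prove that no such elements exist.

Yes: 16 and 52.

16 mod 12 = 4 and 52 mod 12 = 4, so 52 − 16 = 36 = 3·12.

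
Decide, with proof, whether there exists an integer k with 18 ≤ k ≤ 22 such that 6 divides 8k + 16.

k = 19

At k = 19 we get 8·19 + 16 = 168, and 168 = 6·28.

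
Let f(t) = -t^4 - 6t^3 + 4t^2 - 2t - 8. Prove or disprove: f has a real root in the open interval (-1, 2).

f(-1) = 3 and f(2) = -60, which have opposite signs.
As a polynomial, f is continuous on every closed interval.
By the Intermediate Value Theorem f must vanish at some point of (-1, 2).

Yes, f has a root in the interval.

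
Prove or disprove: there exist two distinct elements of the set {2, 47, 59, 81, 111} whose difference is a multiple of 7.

There is no such pair.

Residues mod 7: 2↦2, 47↦5, 59↦3, 81↦4, 111↦6.
No residue repeats among the 5 elements, so no pair has difference ≡ 0 (mod 7).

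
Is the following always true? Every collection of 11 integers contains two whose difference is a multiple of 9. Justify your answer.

There are exactly 9 possible remainders on division by 9.
With 11 integers and only 9 classes, the pigeonhole principle forces two of them, say a and b, into the same class.
Equal remainders mean a − b ≡ 0 (mod 9), so 9 divides their difference.

Yes, this is always true.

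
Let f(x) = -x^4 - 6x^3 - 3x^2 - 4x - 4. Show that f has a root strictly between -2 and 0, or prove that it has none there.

Yes, f has a root in the interval.

f(-2) = 24 and f(0) = -4, which have opposite signs.
As a polynomial, f is continuous on every closed interval.
By the Intermediate Value Theorem f must vanish at some point of (-2, 0).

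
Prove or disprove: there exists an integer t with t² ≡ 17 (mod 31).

There is no such integer.

Apply Euler's criterion with the prime 31: 17 is a quadratic residue iff 17^15 ≡ 1 (mod 31), and a non-residue iff it is ≡ −1.
Repeated squaring mod 31: 17^2 = 289 ≡ 10; 17^4 ≡ 10² = 100 ≡ 7; 17^8 ≡ 7² = 49 ≡ 18.
Since 15 = 8 + 4 + 2 + 1, 17^15 ≡ 18 · 7 · 10 · 17; multiplying out mod 31: 18·7 = 126 ≡ 2, then 2·10 = 20 ≡ 20, then 20·17 = 340 ≡ 30. Thus 17^15 ≡ 30 ≡ −1 (mod 31).
By Euler's criterion 17 is a quadratic non-residue mod 31: no t satisfies t² ≡ 17 (mod 31).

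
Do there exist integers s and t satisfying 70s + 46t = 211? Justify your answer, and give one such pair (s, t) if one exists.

No such integers exist.

gcd(70, 46) = 2, so every integer of the form 70s + 46t is a multiple of 2.
However 211 leaves remainder 1 on division by 2.
So the equation is unsolvable over ℤ.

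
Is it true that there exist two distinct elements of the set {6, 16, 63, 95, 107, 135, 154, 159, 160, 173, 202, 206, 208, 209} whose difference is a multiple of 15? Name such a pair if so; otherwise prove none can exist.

Two integers differ by a multiple of 15 exactly when they have the same residue mod 15. The residues are 6↦6, 16↦1, 63↦3, 95↦5, 107↦2, 135↦0, 154↦4, 159↦9, 160↦10, 173↦8, 202↦7, 206↦11, 208↦13, 209↦14.
These 14 residues are pairwise different, hence no difference of two elements is divisible by 15.

No such pair exists.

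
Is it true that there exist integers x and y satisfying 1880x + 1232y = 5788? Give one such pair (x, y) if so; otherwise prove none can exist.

Any value of 1880x + 1232y is a multiple of gcd(1880, 1232) = 8.
However 5788 leaves remainder 4 on division by 8.
Therefore 1880x + 1232y = 5788 has no solution in integers.

No, no such integers exist.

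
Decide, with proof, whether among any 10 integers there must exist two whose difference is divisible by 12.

Take the 10 consecutive integers 3, 4, …, 12: their residues mod 12 are all distinct because 10 ≤ 12.
No two share a residue, so no pair has difference divisible by 12; the claim fails for this set.

No; for instance {3, 4, 5, 6, 7, 8, 9, 10, 11, 12} is a counterexample.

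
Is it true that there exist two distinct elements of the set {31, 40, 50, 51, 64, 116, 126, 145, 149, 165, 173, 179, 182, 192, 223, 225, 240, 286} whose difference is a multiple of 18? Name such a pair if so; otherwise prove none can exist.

No such pair exists.

Two integers differ by a multiple of 18 exactly when they have the same residue mod 18. The residues are 31↦13, 40↦4, 50↦14, 51↦15, 64↦10, 116↦8, 126↦0, 145↦1, 149↦5, 165↦3, 173↦11, 179↦17, 182↦2, 192↦12, 223↦7, 225↦9, 240↦6, 286↦16.
These 18 residues are pairwise different, hence no difference of two elements is divisible by 18.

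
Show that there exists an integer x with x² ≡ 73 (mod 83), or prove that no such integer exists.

Apply Euler's criterion with the prime 83: 73 is a quadratic residue iff 73^41 ≡ 1 (mod 83), and a non-residue iff it is ≡ −1.
Repeated squaring mod 83: 73^2 = 5329 ≡ 17; 73^4 ≡ 17² = 289 ≡ 40; 73^8 ≡ 40² = 1600 ≡ 23; 73^16 ≡ 23² = 529 ≡ 31; 73^32 ≡ 31² = 961 ≡ 48.
Since 41 = 32 + 8 + 1, 73^41 ≡ 48 · 23 · 73; multiplying out mod 83: 48·23 = 1104 ≡ 25, then 25·73 = 1825 ≡ 82. Thus 73^41 ≡ 82 ≡ −1 (mod 83).
The value −1 means 73 is a non-residue modulo 83, so x² ≡ 73 (mod 83) is impossible.

There is no such integer.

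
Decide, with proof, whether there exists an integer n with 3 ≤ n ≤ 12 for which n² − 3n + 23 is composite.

At n = 4: 4² − 3·4 + 23 = 27 = 3·9, which is composite.

n = 4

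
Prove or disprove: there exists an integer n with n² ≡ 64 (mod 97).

n = 89 works: 89² = 7921, and 7921 − 64 = 7857 = 81·97.

n = 89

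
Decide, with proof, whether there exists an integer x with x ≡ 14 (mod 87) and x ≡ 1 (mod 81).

Both moduli are multiples of 3 = gcd(87, 81), so any solution would satisfy x ≡ 14 and x ≡ 1 modulo 3 simultaneously.
But 14 mod 3 = 2 while 1 mod 3 = 1, a contradiction.
Hence the system has no solution.

There is no such integer.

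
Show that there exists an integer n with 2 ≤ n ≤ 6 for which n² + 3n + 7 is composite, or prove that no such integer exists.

n = 4

At n = 4: 4² + 3·4 + 7 = 35 = 5·7, which is composite.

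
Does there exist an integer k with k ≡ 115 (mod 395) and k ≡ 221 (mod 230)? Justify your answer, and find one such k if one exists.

gcd(395, 230) = 5. If k ≡ 115 (mod 395) and k ≡ 221 (mod 230), then k ≡ 115 (mod 5) and k ≡ 221 (mod 5).
But 115 mod 5 = 0 while 221 mod 5 = 1, a contradiction.
Hence the system has no solution.

There is no such integer.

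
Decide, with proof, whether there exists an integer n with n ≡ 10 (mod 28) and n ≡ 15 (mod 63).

There is no such integer.

Both moduli are multiples of 7 = gcd(28, 63), so any solution would satisfy n ≡ 10 and n ≡ 15 modulo 7 simultaneously.
However 10 ≡ 3 and 15 ≡ 1 (mod 7), and 3 ≠ 1.
Hence the system has no solution.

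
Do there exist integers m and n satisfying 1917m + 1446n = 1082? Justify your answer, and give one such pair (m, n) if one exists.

There are no such integers.

gcd(1917, 1446) = 3, so every integer of the form 1917m + 1446n is a multiple of 3.
But 1082 is not a multiple of 3 (it leaves remainder 2).
Therefore 1917m + 1446n = 1082 has no solution in integers.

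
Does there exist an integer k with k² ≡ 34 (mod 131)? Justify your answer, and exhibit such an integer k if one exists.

k = 77

Take k = 77. Then 77² = 5929 = 45·131 + 34, so 77² ≡ 34 (mod 131).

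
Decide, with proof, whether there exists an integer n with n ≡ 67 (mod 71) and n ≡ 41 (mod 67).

gcd(71, 67) = 1, so the Chinese Remainder Theorem guarantees exactly one residue class mod 4757 satisfying both.
Write n = 67 + 71t and require 67 + 71t ≡ 41 (mod 67), i.e. 71t ≡ 41 (mod 67).
71 ≡ 4 (mod 67), so this reads 4t ≡ 41 (mod 67). Note 4·17 = 68 ≡ 1 (mod 67) (as 68 − 1 = 1·67), so 4⁻¹ ≡ 17.
Therefore t ≡ 17·41 = 697 ≡ 27 (mod 67).
With t = 27: n = 67 + 71·27 = 1984.
Check: 1984 mod 71 = 67, 1984 mod 67 = 41. ✓

n = 1984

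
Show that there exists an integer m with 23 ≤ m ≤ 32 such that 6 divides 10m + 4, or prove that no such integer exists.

Try m = 23: 10·23 + 4 = 234 = 39·6, which is divisible by 6.

m = 23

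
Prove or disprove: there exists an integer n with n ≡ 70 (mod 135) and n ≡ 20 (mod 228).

Reduce both congruences modulo 3, which divides 135 and 228: they say n ≡ 70 (mod 3) and n ≡ 20 (mod 3).
However 70 ≡ 1 and 20 ≡ 2 (mod 3), and 1 ≠ 2.
Therefore no such n exists.

No such integer exists.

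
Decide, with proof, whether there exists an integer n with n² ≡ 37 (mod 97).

Apply Euler's criterion with the prime 97: 37 is a quadratic residue iff 37^48 ≡ 1 (mod 97), and a non-residue iff it is ≡ −1.
Repeated squaring mod 97: 37^2 = 1369 ≡ 11; 37^4 ≡ 11² = 121 ≡ 24; 37^8 ≡ 24² = 576 ≡ 91; 37^16 ≡ 91² = 8281 ≡ 36; 37^32 ≡ 36² = 1296 ≡ 35.
Since 48 = 32 + 16, 37^48 ≡ 35 · 36; multiplying out mod 97: 35·36 = 1260 ≡ 96. Thus 37^48 ≡ 96 ≡ −1 (mod 97).
By Euler's criterion 37 is a quadratic non-residue mod 97: no n satisfies n² ≡ 37 (mod 97).

There is no such integer.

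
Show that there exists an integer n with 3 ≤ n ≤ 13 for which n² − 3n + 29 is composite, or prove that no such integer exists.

n = 13

At n = 13: 13² − 3·13 + 29 = 159 = 3·53, which is composite.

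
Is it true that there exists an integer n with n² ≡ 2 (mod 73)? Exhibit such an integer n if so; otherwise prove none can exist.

n = 41

Take n = 41. Then 41² = 1681 = 23·73 + 2, so 41² ≡ 2 (mod 73).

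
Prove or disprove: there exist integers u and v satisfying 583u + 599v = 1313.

Since gcd(583, 599) = 1, every integer is an integer combination of 583 and 599.
Run the Euclidean algorithm on 599 and 583: 599 = 1·583 + 16, 583 = 36·16 + 7, 16 = 2·7 + 2, 7 = 3·2 + 1, 2 = 2·1 + 0.
Unwinding: 1 = 7 − 3·2 = 7 − 3·(16 − 2·7) = −3·16 + 7·7 = −3·16 + 7·(583 − 36·16) = 7·583 − 255·16 = 7·583 − 255·(599 − 1·583) = −255·599 + 262·583, i.e. 583·262 + 599·(-255) = 1.
Multiplying through by 1313: u = 262·1313 = 344006, v = (-255)·1313 = -334815 is a solution.
The general solution is u = 344006 + 599k, v = -334815 − 583k; taking k = -574 gives the smaller pair u = 180, v = -173.
Check: 583·180 + 599·(-173) = 104940 − 103627 = 1313. ✓

u = 180, v = -173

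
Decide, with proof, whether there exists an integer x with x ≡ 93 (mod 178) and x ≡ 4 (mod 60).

Reduce both congruences modulo 2, which divides 178 and 60: they say x ≡ 93 (mod 2) and x ≡ 4 (mod 2).
These are incompatible: 93 − 4 = 89 is not divisible by 2.
So no integer satisfies both congruences.

No such integer exists.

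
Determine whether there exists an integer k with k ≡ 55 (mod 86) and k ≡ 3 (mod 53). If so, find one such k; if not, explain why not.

k = 3925

gcd(86, 53) = 1, so the Chinese Remainder Theorem guarantees exactly one residue class mod 4558 satisfying both.
Any solution of the first congruence is k = 55 + 86t; substituting into the second, 86t ≡ 3 − 55 ≡ 1 (mod 53).
86 ≡ 33 (mod 53), so this reads 33t ≡ 1 (mod 53). Since 33·45 = 1485 = 28·53 + 1, the inverse of 33 mod 53 is 45.
Multiplying by 45: t ≡ 45·1 = 45 (mod 53).
With t = 45: k = 55 + 86·45 = 3925.
Indeed 3925 ≡ 55 (mod 86) and 3925 ≡ 3 (mod 53).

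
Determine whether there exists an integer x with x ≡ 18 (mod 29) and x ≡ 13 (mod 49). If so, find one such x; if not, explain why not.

x = 1091

The moduli 29 and 49 are coprime, so by the Chinese Remainder Theorem a unique solution modulo 1421 exists.
Any solution of the first congruence is x = 18 + 29t; substituting into the second, 29t ≡ 13 − 18 ≡ 44 (mod 49).
To invert 29 modulo 49: 49 = 1·29 + 20, 29 = 1·20 + 9, 20 = 2·9 + 2, 9 = 4·2 + 1, 2 = 2·1 + 0, and unwinding, 1 = 9 − 4·2 = 9 − 4·(20 − 2·9) = −4·20 + 9·9 = −4·20 + 9·(29 − 1·20) = 9·29 − 13·20 = 9·29 − 13·(49 − 1·29) = −13·49 + 22·29. Thus 29⁻¹ ≡ 22 (mod 49).
Therefore t ≡ 22·44 = 968 ≡ 37 (mod 49).
Taking t = 37 gives x = 18 + 29·37 = 1091.
Indeed 1091 ≡ 18 (mod 29) and 1091 ≡ 13 (mod 49).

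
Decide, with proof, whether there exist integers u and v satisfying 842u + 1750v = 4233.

There are no such integers.

gcd(842, 1750) = 2, so every integer of the form 842u + 1750v is a multiple of 2.
But 4233 = 2·2116 + 1, so 2 ∤ 4233.
So the equation is unsolvable over ℤ.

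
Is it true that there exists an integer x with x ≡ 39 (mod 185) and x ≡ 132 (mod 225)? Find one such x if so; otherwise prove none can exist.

Both moduli are multiples of 5 = gcd(185, 225), so any solution would satisfy x ≡ 39 and x ≡ 132 modulo 5 simultaneously.
These are incompatible: 39 − 132 = -93 is not divisible by 5.
Therefore no such x exists.

There is no such integer.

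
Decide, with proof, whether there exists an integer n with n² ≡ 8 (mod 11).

No such integer exists.

Since (11 − n)² ≡ n² (mod 11), it suffices to square n = 0, 1, …, 5: the residues are 0, 1, 4, 9, 5, 3.
So the quadratic residues mod 11 are {0, 1, 3, 4, 5, 9}, and 8 is not among them.
Therefore n² ≡ 8 (mod 11) has no solution.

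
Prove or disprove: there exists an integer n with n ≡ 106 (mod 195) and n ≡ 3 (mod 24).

No, no such integer exists.

Both moduli are multiples of 3 = gcd(195, 24), so any solution would satisfy n ≡ 106 and n ≡ 3 modulo 3 simultaneously.
However 106 ≡ 1 and 3 ≡ 0 (mod 3), and 1 ≠ 0.
Therefore no such n exists.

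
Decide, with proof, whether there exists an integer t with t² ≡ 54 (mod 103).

There is no such integer.

103 is prime, so by Euler's criterion 54 is a square mod 103 iff 54^((103−1)/2) = 54^51 ≡ 1 (mod 103).
Squaring successively (mod 103): 54^2 = 2916 ≡ 32; 54^4 ≡ 32² = 1024 ≡ 97; 54^8 ≡ 97² = 9409 ≡ 36; 54^16 ≡ 36² = 1296 ≡ 60; 54^32 ≡ 60² = 3600 ≡ 98.
Since 51 = 32 + 16 + 2 + 1, 54^51 ≡ 98 · 60 · 32 · 54; multiplying out mod 103: 98·60 = 5880 ≡ 9, then 9·32 = 288 ≡ 82, then 82·54 = 4428 ≡ 102. Thus 54^51 ≡ 102 ≡ −1 (mod 103).
By Euler's criterion 54 is a quadratic non-residue mod 103: no t satisfies t² ≡ 54 (mod 103).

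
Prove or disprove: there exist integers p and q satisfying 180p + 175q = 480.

p = 26, q = -24

Since gcd(180, 175) = 5 and 480 = 5·96, Bézout's identity guarantees a solution.
Dividing through by 5 reduces the equation to 36p + 35q = 96.
Run the Euclidean algorithm on 36 and 35: 36 = 1·35 + 1, 35 = 35·1 + 0.
Working back up the chain: 1 = 36 − 1·35. So 36·1 + 35·(-1) = 1.
Multiplying through by 96: p = 1·96 = 96, q = (-1)·96 = -96 is a solution.
The general solution is p = 96 + 35k, q = -96 − 36k; taking k = -2 gives the smaller pair p = 26, q = -24.
Check: 180·26 + 175·(-24) = 4680 − 4200 = 480. ✓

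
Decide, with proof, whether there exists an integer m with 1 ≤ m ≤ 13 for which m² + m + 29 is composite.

m = 12

At m = 12: 12² + 12 + 29 = 185 = 5·37, which is composite.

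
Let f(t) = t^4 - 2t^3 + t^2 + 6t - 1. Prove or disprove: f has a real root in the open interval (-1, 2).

Such a root exists.

f(-1) = -3 and f(2) = 15, which have opposite signs.
f is continuous everywhere (it is a polynomial), in particular on [-1, 2].
By the Intermediate Value Theorem, f takes the value 0 somewhere in the open interval.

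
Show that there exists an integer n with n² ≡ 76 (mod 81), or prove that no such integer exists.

n = 20

Take n = 20. Then 20² = 400 = 4·81 + 76, so 20² ≡ 76 (mod 81).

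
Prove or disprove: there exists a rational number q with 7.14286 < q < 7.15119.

q = 143/20

Look for a denominator N such that an integer falls strictly between N·7.14286 and N·7.15119. N = 20 works: 20·7.14286 = 142.85720 < 143 < 143.02380 = 20·7.15119.
Dividing back, 7.14286 < 143/20 < 7.15119, and 143/20 is rational.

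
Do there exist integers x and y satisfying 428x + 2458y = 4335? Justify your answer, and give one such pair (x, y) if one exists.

Both 428 and 2458 are divisible by gcd(428, 2458) = 2, hence so is any combination 428x + 2458y.
But 4335 = 2·2167 + 1, so 2 ∤ 4335.
Therefore 428x + 2458y = 4335 has no solution in integers.

There are no such integers.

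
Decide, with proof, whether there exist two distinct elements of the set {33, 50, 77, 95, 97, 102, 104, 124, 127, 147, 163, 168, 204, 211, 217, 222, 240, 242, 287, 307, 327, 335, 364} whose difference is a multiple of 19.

Yes: 33 and 147.

Both 33 and 147 leave remainder 14 on division by 19; their difference 114 = 6·19 is a multiple of 19.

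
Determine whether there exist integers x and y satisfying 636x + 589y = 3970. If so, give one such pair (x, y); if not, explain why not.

x = 97, y = -98

636 and 589 are coprime, so 636x + 589y ranges over all of ℤ.
Dividing repeatedly: 636 = 1·589 + 47, 589 = 12·47 + 25, 47 = 1·25 + 22, 25 = 1·22 + 3, 22 = 7·3 + 1, 3 = 3·1 + 0.
Unwinding: 1 = 22 − 7·3 = 22 − 7·(25 − 1·22) = −7·25 + 8·22 = −7·25 + 8·(47 − 1·25) = 8·47 − 15·25 = 8·47 − 15·(589 − 12·47) = −15·589 + 188·47 = −15·589 + 188·(636 − 1·589) = 188·636 − 203·589, i.e. 636·188 + 589·(-203) = 1.
Scaling by 3970 gives the particular solution (x, y) = (746360, -805910).
Shifting by a multiple of (589, −636) keeps it a solution: x = 746360 − 1267·589 = 97, y = -805910 + 1267·636 = -98.
Indeed 636·97 + 589·(-98) = 61692 − 57722 = 3970.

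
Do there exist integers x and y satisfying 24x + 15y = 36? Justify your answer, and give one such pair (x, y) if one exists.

gcd(24, 15) = 3, and 3 divides 36, so integer solutions exist.
Dividing through by 3 reduces the equation to 8x + 5y = 12.
Run the Euclidean algorithm on 8 and 5: 8 = 1·5 + 3, 5 = 1·3 + 2, 3 = 1·2 + 1, 2 = 2·1 + 0.
Back-substituting, 1 = 3 − 1·2 = 3 − (5 − 1·3) = −5 + 2·3 = −5 + 2·(8 − 1·5) = 2·8 − 3·5; that is, 8·2 + 5·(-3) = 1.
Scaling by 12 gives the particular solution (x, y) = (24, -36).
Subtracting 4·5 from x and adding 4·8 to y gives the tidier solution (4, -4).
Check: 24·4 + 15·(-4) = 96 − 60 = 36. ✓

x = 4, y = -4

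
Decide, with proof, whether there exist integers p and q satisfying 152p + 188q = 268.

Since gcd(152, 188) = 4 and 268 = 4·67, Bézout's identity guarantees a solution.
Dividing through by 4 reduces the equation to 38p + 47q = 67.
Run the Euclidean algorithm on 47 and 38: 47 = 1·38 + 9, 38 = 4·9 + 2, 9 = 4·2 + 1, 2 = 2·1 + 0.
Back-substituting, 1 = 9 − 4·2 = 9 − 4·(38 − 4·9) = −4·38 + 17·9 = −4·38 + 17·(47 − 1·38) = 17·47 − 21·38; that is, 38·(-21) + 47·17 = 1.
Times 67: 38·(-1407) + 47·1139 = 67, so (-1407, 1139) solves it.
The general solution is p = -1407 + 47k, q = 1139 − 38k; taking k = 30 gives the smaller pair p = 3, q = -1.
Check: 152·3 + 188·(-1) = 456 − 188 = 268. ✓

p = 3, q = -1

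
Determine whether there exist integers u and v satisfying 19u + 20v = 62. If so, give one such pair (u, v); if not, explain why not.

Since gcd(19, 20) = 1, every integer is an integer combination of 19 and 20.
Euclidean algorithm: 20 = 1·19 + 1, 19 = 19·1 + 0.
Unwinding: 1 = 20 − 1·19, i.e. 19·(-1) + 20·1 = 1.
Times 62: 19·(-62) + 20·62 = 62, so (-62, 62) solves it.
Shifting by a multiple of (20, −19) keeps it a solution: u = -62 + 4·20 = 18, v = 62 − 4·19 = -14.
Check: 19·18 + 20·(-14) = 342 − 280 = 62. ✓

u = 18, v = -14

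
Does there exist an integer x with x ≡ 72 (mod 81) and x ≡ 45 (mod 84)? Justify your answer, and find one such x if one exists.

x = 801

gcd(81, 84) = 3. A simultaneous solution exists iff 72 ≡ 45 (mod 3); here 72 mod 3 = 0 = 45 mod 3, so it does.
Put x = 72 + 81t, so we need 81t ≡ 57 (mod 84), equivalently (divide by 3) 27t ≡ 19 (mod 28).
Note 27·27 = 729 ≡ 1 (mod 28) (as 729 − 1 = 26·28), so 27⁻¹ ≡ 27.
Therefore t ≡ 27·19 = 513 ≡ 9 (mod 28).
Then x = 72 + 81·9 = 801.
Indeed 801 ≡ 72 (mod 81) and 801 ≡ 45 (mod 84).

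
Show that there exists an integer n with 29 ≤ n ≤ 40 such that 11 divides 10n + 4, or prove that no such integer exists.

n = 37

n = 37 works, since 10·37 + 4 = 374 = 34·11.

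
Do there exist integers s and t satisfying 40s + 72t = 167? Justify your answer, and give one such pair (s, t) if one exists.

No, no such integers exist.

Both 40 and 72 are divisible by gcd(40, 72) = 8, hence so is any combination 40s + 72t.
However 167 leaves remainder 7 on division by 8.
Therefore 40s + 72t = 167 has no solution in integers.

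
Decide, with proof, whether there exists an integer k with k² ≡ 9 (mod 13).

k = 10

Take k = 10. Then 10² = 100 = 7·13 + 9, so 10² ≡ 9 (mod 13).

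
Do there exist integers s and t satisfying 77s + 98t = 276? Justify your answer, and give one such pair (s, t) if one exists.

There are no such integers.

gcd(77, 98) = 7, so every integer of the form 77s + 98t is a multiple of 7.
But 276 = 7·39 + 3, so 7 ∤ 276.
Therefore 77s + 98t = 276 has no solution in integers.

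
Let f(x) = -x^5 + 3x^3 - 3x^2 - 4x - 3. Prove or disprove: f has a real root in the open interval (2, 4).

No.

The endpoint values f(2) = -31 and f(4) = -899 are both negative. Claim: f(x) < 0 for every x in (2, 4).
Substitute x = 2 + u, where 0 < u < 2 on the interval. Expanding, f(2 + u) = -u^5 - 10u^4 - 37u^3 - 65u^2 - 60u - 31.
The nonzero coefficients here are all negative, so for u > 0 every term is negative (or zero), and the constant term -31 is strictly negative.
Therefore f(x) < 0 throughout (2, 4), and f has no zero there.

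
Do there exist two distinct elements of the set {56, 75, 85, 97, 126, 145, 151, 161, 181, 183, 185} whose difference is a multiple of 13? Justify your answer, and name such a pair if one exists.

There is no such pair.

Two integers differ by a multiple of 13 exactly when they have the same residue mod 13. The residues are 56↦4, 75↦10, 85↦7, 97↦6, 126↦9, 145↦2, 151↦8, 161↦5, 181↦12, 183↦1, 185↦3.
All 11 residues are distinct, so no two elements differ by a multiple of 13.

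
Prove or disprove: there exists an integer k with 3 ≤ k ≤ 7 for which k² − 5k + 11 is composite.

k = 7

At k = 7: 7² − 5·7 + 11 = 25 = 5·5, which is composite.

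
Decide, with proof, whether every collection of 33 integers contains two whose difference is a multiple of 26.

Yes, this is always true.

Partition the integers by their residue mod 26; there are 26 classes.
With 33 integers and only 26 classes, the pigeonhole principle forces two of them, say a and b, into the same class.
Equal remainders mean a − b ≡ 0 (mod 26), so 26 divides their difference.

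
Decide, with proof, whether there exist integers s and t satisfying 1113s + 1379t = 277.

Both 1113 and 1379 are divisible by gcd(1113, 1379) = 7, hence so is any combination 1113s + 1379t.
However 277 leaves remainder 4 on division by 7.
Hence no integers s, t satisfy the equation.

No such integers exist.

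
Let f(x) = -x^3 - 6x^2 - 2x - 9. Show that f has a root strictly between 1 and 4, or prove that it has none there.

No.

The endpoint values f(1) = -18 and f(4) = -177 are both negative. Claim: f(x) < 0 for every x in (1, 4).
Substitute x = 1 + u, where 0 < u < 3 on the interval. Expanding, f(1 + u) = -u^3 - 9u^2 - 17u - 18.
All 4 nonzero coefficients of this polynomial in u are negative; hence for u > 0 the value is a sum of negative terms (the constant -18 among them).
Therefore f(x) < 0 throughout (1, 4), and f has no zero there.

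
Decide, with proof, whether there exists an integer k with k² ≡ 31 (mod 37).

37 is prime, so by Euler's criterion 31 is a square mod 37 iff 31^((37−1)/2) = 31^18 ≡ 1 (mod 37).
Squaring successively (mod 37): 31^2 = 961 ≡ 36; 31^4 ≡ 36² = 1296 ≡ 1; 31^8 ≡ 1² = 1 ≡ 1; 31^16 ≡ 1² = 1 ≡ 1.
Since 18 = 16 + 2, 31^18 ≡ 1 · 36; multiplying out mod 37: 1·36 = 36 ≡ 36. Thus 31^18 ≡ 36 ≡ −1 (mod 37).
The value −1 means 31 is a non-residue modulo 37, so k² ≡ 31 (mod 37) is impossible.

There is no such integer.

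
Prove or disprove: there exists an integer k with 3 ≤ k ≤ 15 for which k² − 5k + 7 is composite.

k = 12

At k = 12: 12² − 5·12 + 7 = 91 = 7·13, which is composite.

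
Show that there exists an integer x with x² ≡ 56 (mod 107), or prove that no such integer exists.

x = 22 works: 22² = 484, and 484 − 56 = 428 = 4·107.

x = 22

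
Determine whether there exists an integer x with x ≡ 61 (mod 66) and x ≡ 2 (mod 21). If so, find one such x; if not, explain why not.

No such integer exists.

gcd(66, 21) = 3. If x ≡ 61 (mod 66) and x ≡ 2 (mod 21), then x ≡ 61 (mod 3) and x ≡ 2 (mod 3).
But 61 mod 3 = 1 while 2 mod 3 = 2, a contradiction.
Therefore no such x exists.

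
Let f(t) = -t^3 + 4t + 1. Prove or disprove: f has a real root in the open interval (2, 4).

f(2) = 1 and f(4) = -47, which have opposite signs.
As a polynomial, f is continuous on every closed interval.
By the Intermediate Value Theorem, f takes the value 0 somewhere in the open interval.

Yes, f has a root in the interval.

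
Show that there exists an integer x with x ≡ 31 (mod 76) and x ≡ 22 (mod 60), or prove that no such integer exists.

Reduce both congruences modulo 4, which divides 76 and 60: they say x ≡ 31 (mod 4) and x ≡ 22 (mod 4).
But 31 mod 4 = 3 while 22 mod 4 = 2, a contradiction.
So no integer satisfies both congruences.

There is no such integer.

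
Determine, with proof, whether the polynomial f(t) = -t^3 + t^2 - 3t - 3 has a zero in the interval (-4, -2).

Evaluate at the endpoints: f(-4) = 89, f(-2) = 15 — same sign (positive).
The derivative f'(t) = -3t^2 + 2t - 3 is a quadratic with discriminant 2² − 4·(-3)·(-3) = -32 < 0; it never vanishes, so it is always negative (sign of the leading coefficient).
Hence f is strictly decreasing on ℝ, and in particular on [-4, -2]. A strictly monotone function with same-sign endpoint values stays positive on the whole interval, so f has no zero in (-4, -2).

No such root exists.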